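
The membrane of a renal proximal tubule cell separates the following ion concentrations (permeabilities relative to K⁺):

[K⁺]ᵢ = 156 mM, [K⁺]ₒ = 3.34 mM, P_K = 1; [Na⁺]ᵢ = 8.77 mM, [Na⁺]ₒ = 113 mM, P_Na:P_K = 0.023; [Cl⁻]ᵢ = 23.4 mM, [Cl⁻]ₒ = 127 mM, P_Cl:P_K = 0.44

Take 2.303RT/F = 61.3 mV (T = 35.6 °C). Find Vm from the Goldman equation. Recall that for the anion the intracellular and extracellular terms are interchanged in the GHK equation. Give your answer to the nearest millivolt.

-68 mV

Vm = 61.3 · log₁₀[(Σ P·[cation]ₒ + Σ P·[anion]ᵢ) / (Σ P·[cation]ᵢ + Σ P·[anion]ₒ)]
Numerator = 1×3.34 + 0.023×113 + 0.44×23.4 = 16.23
Denominator = 1×156 + 0.023×8.77 + 0.44×127 = 212.1
Vm = 61.3 · log₁₀(0.076551) = 61.3 × (-1.1161) = -68.41 mV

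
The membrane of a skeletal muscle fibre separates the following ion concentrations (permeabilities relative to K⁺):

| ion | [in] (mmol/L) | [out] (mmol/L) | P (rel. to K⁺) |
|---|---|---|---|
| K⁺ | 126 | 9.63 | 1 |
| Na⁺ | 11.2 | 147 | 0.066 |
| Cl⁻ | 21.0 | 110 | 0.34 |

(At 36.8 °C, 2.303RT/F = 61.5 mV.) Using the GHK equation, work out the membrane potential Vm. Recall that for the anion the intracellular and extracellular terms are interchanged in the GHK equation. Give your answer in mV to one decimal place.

Vm = 61.5 · log₁₀[(Σ P·[cation]ₒ + Σ P·[anion]ᵢ) / (Σ P·[cation]ᵢ + Σ P·[anion]ₒ)]
Numerator = 1×9.63 + 0.066×147 + 0.34×21.0 = 26.47
Denominator = 1×126 + 0.066×11.2 + 0.34×110 = 164.1
Vm = 61.5 · log₁₀(0.16128) = 61.5 × (-0.7924) = -48.73 mV

-48.7 mV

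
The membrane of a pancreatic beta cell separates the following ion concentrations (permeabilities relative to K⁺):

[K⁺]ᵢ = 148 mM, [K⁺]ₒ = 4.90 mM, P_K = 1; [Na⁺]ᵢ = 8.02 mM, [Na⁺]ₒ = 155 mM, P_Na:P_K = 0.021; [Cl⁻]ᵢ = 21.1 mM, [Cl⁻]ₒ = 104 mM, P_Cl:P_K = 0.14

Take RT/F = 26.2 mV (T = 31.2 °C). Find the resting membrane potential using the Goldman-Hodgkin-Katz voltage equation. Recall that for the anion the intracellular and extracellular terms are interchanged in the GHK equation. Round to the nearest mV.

Vm = 26.2 · ln[(Σ P·[cation]ₒ + Σ P·[anion]ᵢ) / (Σ P·[cation]ᵢ + Σ P·[anion]ₒ)]
Numerator = 1×4.90 + 0.021×155 + 0.14×21.1 = 11.11
Denominator = 1×148 + 0.021×8.02 + 0.14×104 = 162.7
Vm = 26.2 · ln(0.068267) = 26.2 × (-2.6843) = -70.33 mV

-70 mV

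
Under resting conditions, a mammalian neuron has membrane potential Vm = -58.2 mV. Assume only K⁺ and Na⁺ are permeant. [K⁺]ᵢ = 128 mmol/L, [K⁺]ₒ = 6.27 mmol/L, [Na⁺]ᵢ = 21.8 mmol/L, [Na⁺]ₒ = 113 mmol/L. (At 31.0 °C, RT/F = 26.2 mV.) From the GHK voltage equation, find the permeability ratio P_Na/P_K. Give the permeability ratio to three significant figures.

Let α = P_Na/P_K. GHK: Vm = 26.2·ln[(Kₒ + α·Naₒ)/(Kᵢ + α·Naᵢ)].
e^(Vm/26.2) = e^(-58.2/26.2) = 0.10846
So 0.10846·(Kᵢ + α·Naᵢ) = Kₒ + α·Naₒ → α = (0.10846·128.0 − 6.27) / (113.0 − 0.10846·21.8)
α = (13.88 − 6.27) / (113.0 − 2.364) = 7.613/110.6 = 0.06881

0.0688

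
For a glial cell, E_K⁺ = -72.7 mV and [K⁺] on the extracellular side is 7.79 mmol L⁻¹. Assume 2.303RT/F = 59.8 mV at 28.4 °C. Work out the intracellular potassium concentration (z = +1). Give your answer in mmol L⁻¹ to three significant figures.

Nernst: E = (59.8/1) · log₁₀([out]/[in]), so log₁₀([out]/[in]) = -72.7 × 1 / 59.8 = -1.2157.
[out]/[in] = 10^(-1.2157) = 0.06085.
[in] = 7.79 / 0.06085 = 128 mmol L⁻¹.

128 mmol L⁻¹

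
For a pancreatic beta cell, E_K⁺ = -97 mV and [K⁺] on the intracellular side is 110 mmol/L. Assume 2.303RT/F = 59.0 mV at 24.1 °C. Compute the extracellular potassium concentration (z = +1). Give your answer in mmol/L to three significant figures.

2.50 mmol/L

Nernst: E = (59.0/1) · log₁₀([out]/[in]), so log₁₀([out]/[in]) = -97.0 × 1 / 59.0 = -1.6441.
[out]/[in] = 10^(-1.6441) = 0.0227.
[out] = 0.0227 × 110 = 2.496 mmol/L.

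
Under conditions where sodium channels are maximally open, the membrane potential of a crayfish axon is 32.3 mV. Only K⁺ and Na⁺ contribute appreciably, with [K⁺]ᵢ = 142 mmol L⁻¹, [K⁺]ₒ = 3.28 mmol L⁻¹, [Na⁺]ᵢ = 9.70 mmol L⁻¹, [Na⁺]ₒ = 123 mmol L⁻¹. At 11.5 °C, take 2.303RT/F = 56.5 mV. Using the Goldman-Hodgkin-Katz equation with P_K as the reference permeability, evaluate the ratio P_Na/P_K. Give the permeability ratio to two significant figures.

Let α = P_Na/P_K. GHK: Vm = 56.5·log₁₀[(Kₒ + α·Naₒ)/(Kᵢ + α·Naᵢ)].
10^(Vm/56.5) = 10^(32.3/56.5) = 3.7298
So 3.7298·(Kᵢ + α·Naᵢ) = Kₒ + α·Naₒ → α = (3.7298·142.0 − 3.28) / (123.0 − 3.7298·9.7)
α = (529.6 − 3.28) / (123.0 − 36.18) = 526.3/86.82 = 6.062

6.1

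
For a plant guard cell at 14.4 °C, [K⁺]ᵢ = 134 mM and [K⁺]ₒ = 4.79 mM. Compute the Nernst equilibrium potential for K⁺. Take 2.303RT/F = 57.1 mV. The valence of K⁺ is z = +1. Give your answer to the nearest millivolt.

E = (57.1/z) · log₁₀([K⁺]_out/[K⁺]_in) with z = +1.
= (57.1/1) · log₁₀(4.79/134) = 57.10 · log₁₀(0.03575)
= 57.10 · (-1.4468) = -82.61 mV

-83 mV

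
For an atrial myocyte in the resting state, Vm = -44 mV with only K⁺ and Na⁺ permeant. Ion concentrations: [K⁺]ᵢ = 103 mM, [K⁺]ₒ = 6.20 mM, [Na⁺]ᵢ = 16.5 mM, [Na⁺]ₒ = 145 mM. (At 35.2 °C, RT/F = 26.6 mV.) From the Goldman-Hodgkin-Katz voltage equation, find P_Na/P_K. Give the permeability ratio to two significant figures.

0.095

Let α = P_Na/P_K. GHK: Vm = 26.6·ln[(Kₒ + α·Naₒ)/(Kᵢ + α·Naᵢ)].
e^(Vm/26.6) = e^(-44.0/26.6) = 0.19126
So 0.19126·(Kᵢ + α·Naᵢ) = Kₒ + α·Naₒ → α = (0.19126·103.0 − 6.2) / (145.0 − 0.19126·16.5)
α = (19.7 − 6.2) / (145.0 − 3.156) = 13.5/141.8 = 0.09517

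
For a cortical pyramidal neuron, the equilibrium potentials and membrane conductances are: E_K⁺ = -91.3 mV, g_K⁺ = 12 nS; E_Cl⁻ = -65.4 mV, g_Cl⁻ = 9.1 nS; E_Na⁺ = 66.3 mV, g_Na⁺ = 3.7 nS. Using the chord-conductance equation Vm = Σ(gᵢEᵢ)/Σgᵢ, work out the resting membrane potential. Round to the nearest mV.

Σ gᵢEᵢ = 12·(-91.3) + 9.1·(-65.4) + 3.7·(66.3) = -1445.43
Σ gᵢ = 12 + 9.1 + 3.7 = 24.8
Vm = -1445.43 / 24.8 = -58.28 mV

-58 mV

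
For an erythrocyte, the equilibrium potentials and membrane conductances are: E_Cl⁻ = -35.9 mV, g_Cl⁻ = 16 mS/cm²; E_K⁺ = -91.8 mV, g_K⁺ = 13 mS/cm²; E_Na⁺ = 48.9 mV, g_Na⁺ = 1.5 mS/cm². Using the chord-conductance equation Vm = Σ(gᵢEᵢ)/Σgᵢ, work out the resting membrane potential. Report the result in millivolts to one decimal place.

Σ gᵢEᵢ = 16·(-35.9) + 13·(-91.8) + 1.5·(48.9) = -1694.45
Σ gᵢ = 16 + 13 + 1.5 = 30.5
Vm = -1694.45 / 30.5 = -55.56 mV

-55.6 mV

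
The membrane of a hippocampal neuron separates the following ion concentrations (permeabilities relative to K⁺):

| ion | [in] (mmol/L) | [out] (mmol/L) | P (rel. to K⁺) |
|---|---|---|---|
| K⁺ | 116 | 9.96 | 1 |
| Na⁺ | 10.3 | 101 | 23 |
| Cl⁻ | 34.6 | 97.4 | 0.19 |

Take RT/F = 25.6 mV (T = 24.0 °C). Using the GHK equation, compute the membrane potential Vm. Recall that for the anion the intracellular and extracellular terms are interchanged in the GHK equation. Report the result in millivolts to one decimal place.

47.1 mV

Vm = 25.6 · ln[(Σ P·[cation]ₒ + Σ P·[anion]ᵢ) / (Σ P·[cation]ᵢ + Σ P·[anion]ₒ)]
Numerator = 1×9.96 + 23×101 + 0.19×34.6 = 2340
Denominator = 1×116 + 23×10.3 + 0.19×97.4 = 371.4
Vm = 25.6 · ln(6.2991) = 25.6 × (1.8404) = 47.11 mV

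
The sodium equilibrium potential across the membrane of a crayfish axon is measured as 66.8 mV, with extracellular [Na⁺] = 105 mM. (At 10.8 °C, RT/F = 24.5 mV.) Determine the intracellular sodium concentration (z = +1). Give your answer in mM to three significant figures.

6.87 mM

Nernst: E = (24.5/1) · ln([out]/[in]), so ln([out]/[in]) = 66.8 × 1 / 24.5 = 2.7265.
[out]/[in] = e^(2.7265) = 15.28.
[in] = 105 / 15.28 = 6.872 mM.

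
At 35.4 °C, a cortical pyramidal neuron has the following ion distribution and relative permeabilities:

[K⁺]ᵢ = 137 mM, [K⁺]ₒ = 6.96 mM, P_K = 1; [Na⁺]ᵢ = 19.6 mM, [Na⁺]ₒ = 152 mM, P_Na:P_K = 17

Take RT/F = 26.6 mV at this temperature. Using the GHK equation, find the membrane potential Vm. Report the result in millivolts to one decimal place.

45.4 mV

Vm = 26.6 · ln[(Σ P·[cation]ₒ + Σ P·[anion]ᵢ) / (Σ P·[cation]ᵢ + Σ P·[anion]ₒ)]
Numerator = 1×6.96 + 17×152 = 2591
Denominator = 1×137 + 17×19.6 = 470.2
Vm = 26.6 · ln(5.5103) = 26.6 × (1.7066) = 45.40 mV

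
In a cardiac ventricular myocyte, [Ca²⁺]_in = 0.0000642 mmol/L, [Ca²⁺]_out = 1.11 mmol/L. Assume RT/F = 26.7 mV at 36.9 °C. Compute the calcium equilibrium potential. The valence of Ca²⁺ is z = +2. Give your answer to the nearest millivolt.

E = (26.7/z) · ln([Ca²⁺]_out/[Ca²⁺]_in) with z = +2.
= (26.7/2) · ln(1.11/0.0000642) = 13.35 · ln(1.729e+04)
= 13.35 · (9.7579) = 130.27 mV

130 mV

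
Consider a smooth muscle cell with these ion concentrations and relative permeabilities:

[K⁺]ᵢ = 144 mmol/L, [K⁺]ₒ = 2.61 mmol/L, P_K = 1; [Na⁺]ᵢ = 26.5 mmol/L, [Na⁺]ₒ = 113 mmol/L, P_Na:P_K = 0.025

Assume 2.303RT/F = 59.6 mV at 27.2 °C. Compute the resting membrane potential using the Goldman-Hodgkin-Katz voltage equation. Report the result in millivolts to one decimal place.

-84.9 mV

Vm = 59.6 · log₁₀[(Σ P·[cation]ₒ + Σ P·[anion]ᵢ) / (Σ P·[cation]ᵢ + Σ P·[anion]ₒ)]
Numerator = 1×2.61 + 0.025×113 = 5.435
Denominator = 1×144 + 0.025×26.5 = 144.7
Vm = 59.6 · log₁₀(0.03757) = 59.6 × (-1.4252) = -84.94 mV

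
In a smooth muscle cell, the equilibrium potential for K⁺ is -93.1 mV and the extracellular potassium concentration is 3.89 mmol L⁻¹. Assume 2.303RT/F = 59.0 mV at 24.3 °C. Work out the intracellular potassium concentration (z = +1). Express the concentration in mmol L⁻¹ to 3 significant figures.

147 mmol L⁻¹

Nernst: E = (59.0/1) · log₁₀([out]/[in]), so log₁₀([out]/[in]) = -93.1 × 1 / 59.0 = -1.5780.
[out]/[in] = 10^(-1.5780) = 0.02643.
[in] = 3.89 / 0.02643 = 147.2 mmol L⁻¹.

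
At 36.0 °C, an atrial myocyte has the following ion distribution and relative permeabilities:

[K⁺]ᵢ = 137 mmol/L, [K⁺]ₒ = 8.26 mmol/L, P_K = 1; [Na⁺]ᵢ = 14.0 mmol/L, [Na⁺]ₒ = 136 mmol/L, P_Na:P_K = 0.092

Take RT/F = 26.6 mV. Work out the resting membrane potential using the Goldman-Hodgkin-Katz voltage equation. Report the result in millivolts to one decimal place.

-50.4 mV

Vm = 26.6 · ln[(Σ P·[cation]ₒ + Σ P·[anion]ᵢ) / (Σ P·[cation]ᵢ + Σ P·[anion]ₒ)]
Numerator = 1×8.26 + 0.092×136 = 20.77
Denominator = 1×137 + 0.092×14.0 = 138.3
Vm = 26.6 · ln(0.15021) = 26.6 × (-1.8957) = -50.43 mV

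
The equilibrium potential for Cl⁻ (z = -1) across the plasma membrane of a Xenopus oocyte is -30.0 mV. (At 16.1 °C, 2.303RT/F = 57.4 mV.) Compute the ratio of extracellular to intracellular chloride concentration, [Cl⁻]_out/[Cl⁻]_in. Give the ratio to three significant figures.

3.33

log₁₀([out]/[in]) = E·z/(57.4) = -30.0 × -1 / 57.4 = 0.5226
[out]/[in] = 10^(0.5226) = 3.332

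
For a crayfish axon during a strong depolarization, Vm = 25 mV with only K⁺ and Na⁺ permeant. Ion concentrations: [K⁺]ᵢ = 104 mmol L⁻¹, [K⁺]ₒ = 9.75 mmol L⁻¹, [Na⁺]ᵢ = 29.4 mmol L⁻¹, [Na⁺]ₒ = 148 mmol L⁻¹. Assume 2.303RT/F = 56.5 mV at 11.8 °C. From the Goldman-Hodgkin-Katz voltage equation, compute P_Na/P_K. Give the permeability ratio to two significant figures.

4.2

Let α = P_Na/P_K. GHK: Vm = 56.5·log₁₀[(Kₒ + α·Naₒ)/(Kᵢ + α·Naᵢ)].
10^(Vm/56.5) = 10^(25.0/56.5) = 2.77
So 2.77·(Kᵢ + α·Naᵢ) = Kₒ + α·Naₒ → α = (2.77·104.0 − 9.75) / (148.0 − 2.77·29.4)
α = (288.1 − 9.75) / (148.0 − 81.44) = 278.3/66.56 = 4.181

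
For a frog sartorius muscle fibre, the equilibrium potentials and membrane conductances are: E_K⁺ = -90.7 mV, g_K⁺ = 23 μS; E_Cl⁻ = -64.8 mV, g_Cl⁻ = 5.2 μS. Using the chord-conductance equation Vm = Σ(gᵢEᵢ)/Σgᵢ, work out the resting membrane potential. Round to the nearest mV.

Σ gᵢEᵢ = 23·(-90.7) + 5.2·(-64.8) = -2423.06
Σ gᵢ = 23 + 5.2 = 28.2
Vm = -2423.06 / 28.2 = -85.92 mV

-86 mV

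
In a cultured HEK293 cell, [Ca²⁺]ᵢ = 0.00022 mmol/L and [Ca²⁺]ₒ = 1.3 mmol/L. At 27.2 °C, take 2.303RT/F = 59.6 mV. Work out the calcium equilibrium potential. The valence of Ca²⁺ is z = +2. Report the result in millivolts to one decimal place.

112.4 mV

E = (59.6/z) · log₁₀([Ca²⁺]_out/[Ca²⁺]_in) with z = +2.
= (59.6/2) · log₁₀(1.3/0.00022) = 29.80 · log₁₀(5909)
= 29.80 · (3.7715) = 112.39 mV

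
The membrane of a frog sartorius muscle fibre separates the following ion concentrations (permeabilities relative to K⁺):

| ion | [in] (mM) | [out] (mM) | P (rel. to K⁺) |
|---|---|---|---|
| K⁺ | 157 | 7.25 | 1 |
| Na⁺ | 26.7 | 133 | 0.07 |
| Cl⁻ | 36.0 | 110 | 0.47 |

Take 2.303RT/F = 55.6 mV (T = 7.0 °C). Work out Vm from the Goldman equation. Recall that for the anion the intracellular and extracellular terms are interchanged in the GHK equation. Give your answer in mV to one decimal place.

-44.4 mV

Vm = 55.6 · log₁₀[(Σ P·[cation]ₒ + Σ P·[anion]ᵢ) / (Σ P·[cation]ᵢ + Σ P·[anion]ₒ)]
Numerator = 1×7.25 + 0.07×133 + 0.47×36.0 = 33.48
Denominator = 1×157 + 0.07×26.7 + 0.47×110 = 210.6
Vm = 55.6 · log₁₀(0.159) = 55.6 × (-0.7986) = -44.40 mV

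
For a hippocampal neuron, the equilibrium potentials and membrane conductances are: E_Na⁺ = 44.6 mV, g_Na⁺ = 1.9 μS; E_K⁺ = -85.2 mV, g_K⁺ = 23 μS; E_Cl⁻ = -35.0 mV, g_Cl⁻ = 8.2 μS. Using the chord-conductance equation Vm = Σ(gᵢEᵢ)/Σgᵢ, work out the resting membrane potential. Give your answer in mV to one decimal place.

Σ gᵢEᵢ = 1.9·(44.6) + 23·(-85.2) + 8.2·(-35.0) = -2161.86
Σ gᵢ = 1.9 + 23 + 8.2 = 33.1
Vm = -2161.86 / 33.1 = -65.31 mV

-65.3 mV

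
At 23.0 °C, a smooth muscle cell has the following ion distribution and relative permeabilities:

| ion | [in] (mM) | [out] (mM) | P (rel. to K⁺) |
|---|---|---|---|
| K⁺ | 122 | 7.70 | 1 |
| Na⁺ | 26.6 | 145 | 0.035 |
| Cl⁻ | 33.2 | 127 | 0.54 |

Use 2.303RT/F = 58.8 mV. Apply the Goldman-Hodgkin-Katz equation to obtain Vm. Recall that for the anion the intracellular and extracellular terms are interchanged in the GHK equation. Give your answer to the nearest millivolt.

Vm = 58.8 · log₁₀[(Σ P·[cation]ₒ + Σ P·[anion]ᵢ) / (Σ P·[cation]ᵢ + Σ P·[anion]ₒ)]
Numerator = 1×7.70 + 0.035×145 + 0.54×33.2 = 30.7
Denominator = 1×122 + 0.035×26.6 + 0.54×127 = 191.5
Vm = 58.8 · log₁₀(0.16032) = 58.8 × (-0.7950) = -46.75 mV

-47 mV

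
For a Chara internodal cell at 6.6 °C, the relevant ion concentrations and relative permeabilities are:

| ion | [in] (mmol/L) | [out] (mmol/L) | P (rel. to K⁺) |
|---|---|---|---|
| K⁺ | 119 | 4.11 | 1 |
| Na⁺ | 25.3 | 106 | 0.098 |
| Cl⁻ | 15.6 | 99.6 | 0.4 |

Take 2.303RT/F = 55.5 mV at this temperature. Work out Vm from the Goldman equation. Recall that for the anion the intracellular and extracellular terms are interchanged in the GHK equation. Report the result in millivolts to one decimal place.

Vm = 55.5 · log₁₀[(Σ P·[cation]ₒ + Σ P·[anion]ᵢ) / (Σ P·[cation]ᵢ + Σ P·[anion]ₒ)]
Numerator = 1×4.11 + 0.098×106 + 0.4×15.6 = 20.74
Denominator = 1×119 + 0.098×25.3 + 0.4×99.6 = 161.3
Vm = 55.5 · log₁₀(0.12855) = 55.5 × (-0.8909) = -49.45 mV

-49.4 mV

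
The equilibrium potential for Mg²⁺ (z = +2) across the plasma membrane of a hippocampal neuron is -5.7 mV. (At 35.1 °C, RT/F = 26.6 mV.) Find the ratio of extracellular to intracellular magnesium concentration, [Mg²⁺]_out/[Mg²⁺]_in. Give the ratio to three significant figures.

ln([out]/[in]) = E·z/(26.6) = -5.7 × 2 / 26.6 = -0.4286
[out]/[in] = e^(-0.4286) = 0.6514

0.651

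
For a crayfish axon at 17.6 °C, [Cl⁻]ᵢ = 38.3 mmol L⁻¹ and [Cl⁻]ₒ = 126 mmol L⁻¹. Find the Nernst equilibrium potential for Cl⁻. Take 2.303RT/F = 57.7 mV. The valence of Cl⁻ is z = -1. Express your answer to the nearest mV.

-30 mV

E = (57.7/z) · log₁₀([Cl⁻]_out/[Cl⁻]_in) with z = -1.
For an anion, dividing by z = -1 reverses the sign.
= (57.7/-1) · log₁₀(126/38.3) = -57.70 · log₁₀(3.29)
= -57.70 · (0.5172) = -29.84 mV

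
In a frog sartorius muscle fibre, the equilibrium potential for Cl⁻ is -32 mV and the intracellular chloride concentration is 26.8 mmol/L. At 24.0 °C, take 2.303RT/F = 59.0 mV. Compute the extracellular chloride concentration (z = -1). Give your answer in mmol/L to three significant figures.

93.4 mmol/L

Nernst: E = (59.0/-1) · log₁₀([out]/[in]), so log₁₀([out]/[in]) = -32.0 × -1 / 59.0 = 0.5424.
[out]/[in] = 10^(0.5424) = 3.486.
[out] = 3.486 × 26.8 = 93.43 mmol/L.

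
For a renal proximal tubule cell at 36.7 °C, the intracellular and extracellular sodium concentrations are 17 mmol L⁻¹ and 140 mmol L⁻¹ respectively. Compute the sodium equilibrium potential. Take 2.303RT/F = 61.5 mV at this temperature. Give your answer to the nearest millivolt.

56 mV

E = (61.5/z) · log₁₀([Na⁺]_out/[Na⁺]_in) with z = +1.
= (61.5/1) · log₁₀(140/17) = 61.50 · log₁₀(8.235)
= 61.50 · (0.9157) = 56.31 mV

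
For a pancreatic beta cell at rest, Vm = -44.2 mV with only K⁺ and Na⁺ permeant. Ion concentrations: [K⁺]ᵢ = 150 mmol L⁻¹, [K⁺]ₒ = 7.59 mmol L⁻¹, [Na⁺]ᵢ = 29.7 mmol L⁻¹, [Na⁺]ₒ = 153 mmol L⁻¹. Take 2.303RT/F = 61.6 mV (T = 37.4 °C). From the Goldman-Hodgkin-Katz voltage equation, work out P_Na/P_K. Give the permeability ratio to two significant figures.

0.14

Let α = P_Na/P_K. GHK: Vm = 61.6·log₁₀[(Kₒ + α·Naₒ)/(Kᵢ + α·Naᵢ)].
10^(Vm/61.6) = 10^(-44.2/61.6) = 0.19163
So 0.19163·(Kᵢ + α·Naᵢ) = Kₒ + α·Naₒ → α = (0.19163·150.0 − 7.59) / (153.0 − 0.19163·29.7)
α = (28.74 − 7.59) / (153.0 − 5.691) = 21.15/147.3 = 0.1436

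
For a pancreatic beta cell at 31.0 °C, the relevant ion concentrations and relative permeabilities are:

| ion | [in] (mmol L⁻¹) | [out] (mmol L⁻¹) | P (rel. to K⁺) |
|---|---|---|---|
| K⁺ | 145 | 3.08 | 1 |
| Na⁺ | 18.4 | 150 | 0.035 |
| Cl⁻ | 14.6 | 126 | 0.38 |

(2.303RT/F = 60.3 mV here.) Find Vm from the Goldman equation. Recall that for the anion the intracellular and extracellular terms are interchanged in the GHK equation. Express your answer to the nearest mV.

-69 mV

Vm = 60.3 · log₁₀[(Σ P·[cation]ₒ + Σ P·[anion]ᵢ) / (Σ P·[cation]ᵢ + Σ P·[anion]ₒ)]
Numerator = 1×3.08 + 0.035×150 + 0.38×14.6 = 13.88
Denominator = 1×145 + 0.035×18.4 + 0.38×126 = 193.5
Vm = 60.3 · log₁₀(0.071712) = 60.3 × (-1.1444) = -69.01 mV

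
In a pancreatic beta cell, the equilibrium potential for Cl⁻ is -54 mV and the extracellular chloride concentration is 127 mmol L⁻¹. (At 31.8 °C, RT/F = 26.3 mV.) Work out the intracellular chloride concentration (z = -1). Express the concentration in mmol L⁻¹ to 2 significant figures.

16 mmol L⁻¹

Nernst: E = (26.3/-1) · ln([out]/[in]), so ln([out]/[in]) = -54.0 × -1 / 26.3 = 2.0532.
[out]/[in] = e^(2.0532) = 7.793.
[in] = 127 / 7.793 = 16.3 mmol L⁻¹.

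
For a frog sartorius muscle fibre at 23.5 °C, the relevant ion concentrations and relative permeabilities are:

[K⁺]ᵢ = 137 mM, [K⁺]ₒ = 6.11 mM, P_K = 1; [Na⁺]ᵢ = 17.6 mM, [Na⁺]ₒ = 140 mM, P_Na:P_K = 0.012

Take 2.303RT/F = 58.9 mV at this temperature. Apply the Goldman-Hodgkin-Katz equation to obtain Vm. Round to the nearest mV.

Vm = 58.9 · log₁₀[(Σ P·[cation]ₒ + Σ P·[anion]ᵢ) / (Σ P·[cation]ᵢ + Σ P·[anion]ₒ)]
Numerator = 1×6.11 + 0.012×140 = 7.79
Denominator = 1×137 + 0.012×17.6 = 137.2
Vm = 58.9 · log₁₀(0.056774) = 58.9 × (-1.2459) = -73.38 mV

-73 mV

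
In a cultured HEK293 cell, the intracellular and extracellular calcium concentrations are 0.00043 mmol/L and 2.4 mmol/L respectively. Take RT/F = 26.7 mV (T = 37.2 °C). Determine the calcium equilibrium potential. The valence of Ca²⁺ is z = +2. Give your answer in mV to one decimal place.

E = (26.7/z) · ln([Ca²⁺]_out/[Ca²⁺]_in) with z = +2.
= (26.7/2) · ln(2.4/0.00043) = 13.35 · ln(5581)
= 13.35 · (8.6272) = 115.17 mV

115.2 mV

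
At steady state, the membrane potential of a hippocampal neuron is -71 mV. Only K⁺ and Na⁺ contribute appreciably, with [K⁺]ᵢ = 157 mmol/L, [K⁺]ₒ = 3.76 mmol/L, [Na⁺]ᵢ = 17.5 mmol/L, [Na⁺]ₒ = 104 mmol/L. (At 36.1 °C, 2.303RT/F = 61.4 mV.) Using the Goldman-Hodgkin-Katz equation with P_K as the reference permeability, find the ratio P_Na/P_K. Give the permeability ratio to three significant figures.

0.0700

Let α = P_Na/P_K. GHK: Vm = 61.4·log₁₀[(Kₒ + α·Naₒ)/(Kᵢ + α·Naᵢ)].
10^(Vm/61.4) = 10^(-71.0/61.4) = 0.069767
So 0.069767·(Kᵢ + α·Naᵢ) = Kₒ + α·Naₒ → α = (0.069767·157.0 − 3.76) / (104.0 − 0.069767·17.5)
α = (10.95 − 3.76) / (104.0 − 1.221) = 7.193/102.8 = 0.06999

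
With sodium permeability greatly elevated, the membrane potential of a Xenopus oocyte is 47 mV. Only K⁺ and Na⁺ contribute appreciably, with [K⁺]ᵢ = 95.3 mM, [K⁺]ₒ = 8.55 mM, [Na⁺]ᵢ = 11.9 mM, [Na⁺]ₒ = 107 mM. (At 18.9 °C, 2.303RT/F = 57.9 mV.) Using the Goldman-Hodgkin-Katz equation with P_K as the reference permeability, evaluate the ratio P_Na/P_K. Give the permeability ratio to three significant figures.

20.4

Let α = P_Na/P_K. GHK: Vm = 57.9·log₁₀[(Kₒ + α·Naₒ)/(Kᵢ + α·Naᵢ)].
10^(Vm/57.9) = 10^(47.0/57.9) = 6.4825
So 6.4825·(Kᵢ + α·Naᵢ) = Kₒ + α·Naₒ → α = (6.4825·95.3 − 8.55) / (107.0 − 6.4825·11.9)
α = (617.8 − 8.55) / (107.0 − 77.14) = 609.2/29.86 = 20.4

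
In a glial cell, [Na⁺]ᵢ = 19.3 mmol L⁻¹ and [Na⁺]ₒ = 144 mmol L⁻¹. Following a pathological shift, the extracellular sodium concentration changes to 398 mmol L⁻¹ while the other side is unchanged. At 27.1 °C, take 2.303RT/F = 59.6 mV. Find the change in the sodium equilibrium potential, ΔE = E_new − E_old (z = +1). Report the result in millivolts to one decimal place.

E_old = (59.6/1)·log₁₀(144/19.3) = 52.02 mV
E_new = (59.6/1)·log₁₀(398/19.3) = 78.33 mV
ΔE = 78.33 − (52.02) = 26.31 mV

26.3 mV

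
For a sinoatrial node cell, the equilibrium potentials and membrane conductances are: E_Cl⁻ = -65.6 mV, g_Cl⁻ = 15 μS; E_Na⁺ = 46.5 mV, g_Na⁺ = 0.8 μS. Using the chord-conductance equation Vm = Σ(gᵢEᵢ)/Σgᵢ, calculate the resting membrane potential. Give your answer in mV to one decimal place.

Σ gᵢEᵢ = 15·(-65.6) + 0.8·(46.5) = -946.80
Σ gᵢ = 15 + 0.8 = 15.8
Vm = -946.80 / 15.8 = -59.92 mV

-59.9 mV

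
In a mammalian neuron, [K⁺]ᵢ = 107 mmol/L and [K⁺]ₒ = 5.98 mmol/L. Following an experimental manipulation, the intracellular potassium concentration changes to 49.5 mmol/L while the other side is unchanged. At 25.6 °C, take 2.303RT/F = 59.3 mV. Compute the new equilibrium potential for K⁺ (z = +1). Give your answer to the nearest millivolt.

-54 mV

After the shift: [K⁺]_out = 5.98, [K⁺]_in = 49.5 mmol/L.
E_new = (59.3/1)·log₁₀(5.98/49.5) = 59.30 · (-0.9179) = -54.43 mV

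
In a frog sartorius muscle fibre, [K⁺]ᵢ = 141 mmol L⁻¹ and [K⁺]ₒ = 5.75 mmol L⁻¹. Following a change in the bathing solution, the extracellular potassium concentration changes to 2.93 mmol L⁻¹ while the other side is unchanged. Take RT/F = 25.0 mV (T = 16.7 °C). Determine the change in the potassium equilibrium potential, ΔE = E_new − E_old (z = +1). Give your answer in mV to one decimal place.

E_old = (25.0/1)·ln(5.75/141) = -79.99 mV
E_new = (25.0/1)·ln(2.93/141) = -96.84 mV
ΔE = -96.84 − (-79.99) = -16.85 mV

-16.9 mV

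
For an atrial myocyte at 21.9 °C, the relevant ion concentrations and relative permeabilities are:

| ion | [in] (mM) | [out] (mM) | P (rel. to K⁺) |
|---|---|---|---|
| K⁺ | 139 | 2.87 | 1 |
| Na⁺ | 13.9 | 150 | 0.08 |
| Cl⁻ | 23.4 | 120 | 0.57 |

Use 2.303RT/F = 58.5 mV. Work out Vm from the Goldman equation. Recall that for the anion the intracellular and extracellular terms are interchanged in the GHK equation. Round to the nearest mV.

-51 mV

Vm = 58.5 · log₁₀[(Σ P·[cation]ₒ + Σ P·[anion]ᵢ) / (Σ P·[cation]ᵢ + Σ P·[anion]ₒ)]
Numerator = 1×2.87 + 0.08×150 + 0.57×23.4 = 28.21
Denominator = 1×139 + 0.08×13.9 + 0.57×120 = 208.5
Vm = 58.5 · log₁₀(0.13528) = 58.5 × (-0.8688) = -50.82 mV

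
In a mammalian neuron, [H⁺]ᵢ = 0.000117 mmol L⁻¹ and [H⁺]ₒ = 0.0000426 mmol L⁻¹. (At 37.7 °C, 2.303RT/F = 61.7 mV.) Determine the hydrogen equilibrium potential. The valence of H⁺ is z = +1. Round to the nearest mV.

-27 mV

E = (61.7/z) · log₁₀([H⁺]_out/[H⁺]_in) with z = +1.
= (61.7/1) · log₁₀(0.0000426/0.000117) = 61.70 · log₁₀(0.3641)
= 61.70 · (-0.4388) = -27.07 mV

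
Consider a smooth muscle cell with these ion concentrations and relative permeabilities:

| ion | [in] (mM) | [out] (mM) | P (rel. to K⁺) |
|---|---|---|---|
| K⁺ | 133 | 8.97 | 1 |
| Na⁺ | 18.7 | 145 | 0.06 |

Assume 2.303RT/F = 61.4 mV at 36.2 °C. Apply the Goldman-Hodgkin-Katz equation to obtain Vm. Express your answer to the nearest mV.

-54 mV

Vm = 61.4 · log₁₀[(Σ P·[cation]ₒ + Σ P·[anion]ᵢ) / (Σ P·[cation]ᵢ + Σ P·[anion]ₒ)]
Numerator = 1×8.97 + 0.06×145 = 17.67
Denominator = 1×133 + 0.06×18.7 = 134.1
Vm = 61.4 · log₁₀(0.13175) = 61.4 × (-0.8803) = -54.05 mV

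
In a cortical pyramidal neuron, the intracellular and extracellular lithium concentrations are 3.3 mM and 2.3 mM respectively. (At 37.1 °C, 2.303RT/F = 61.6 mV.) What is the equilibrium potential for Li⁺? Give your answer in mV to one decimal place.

E = (61.6/z) · log₁₀([Li⁺]_out/[Li⁺]_in) with z = +1.
= (61.6/1) · log₁₀(2.3/3.3) = 61.60 · log₁₀(0.697)
= 61.60 · (-0.1568) = -9.66 mV

-9.7 mV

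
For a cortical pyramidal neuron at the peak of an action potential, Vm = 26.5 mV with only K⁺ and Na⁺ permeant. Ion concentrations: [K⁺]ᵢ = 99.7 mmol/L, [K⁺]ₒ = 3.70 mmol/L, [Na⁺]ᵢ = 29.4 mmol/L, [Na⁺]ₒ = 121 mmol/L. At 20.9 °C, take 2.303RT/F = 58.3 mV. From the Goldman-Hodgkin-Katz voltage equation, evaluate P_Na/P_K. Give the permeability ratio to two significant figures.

Let α = P_Na/P_K. GHK: Vm = 58.3·log₁₀[(Kₒ + α·Naₒ)/(Kᵢ + α·Naᵢ)].
10^(Vm/58.3) = 10^(26.5/58.3) = 2.848
So 2.848·(Kᵢ + α·Naᵢ) = Kₒ + α·Naₒ → α = (2.848·99.7 − 3.7) / (121.0 − 2.848·29.4)
α = (283.9 − 3.7) / (121.0 − 83.73) = 280.2/37.27 = 7.52

7.5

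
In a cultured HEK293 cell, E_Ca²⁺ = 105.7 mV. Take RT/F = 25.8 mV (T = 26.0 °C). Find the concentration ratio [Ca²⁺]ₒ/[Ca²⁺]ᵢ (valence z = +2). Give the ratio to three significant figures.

3620

ln([out]/[in]) = E·z/(25.8) = 105.7 × 2 / 25.8 = 8.1938
[out]/[in] = e^(8.1938) = 3618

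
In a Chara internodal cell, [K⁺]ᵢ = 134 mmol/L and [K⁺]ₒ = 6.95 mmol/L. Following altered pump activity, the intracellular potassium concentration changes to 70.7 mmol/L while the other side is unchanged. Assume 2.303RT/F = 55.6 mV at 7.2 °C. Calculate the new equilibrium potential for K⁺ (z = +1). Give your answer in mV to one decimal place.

-56.0 mV

After the shift: [K⁺]_out = 6.95, [K⁺]_in = 70.7 mmol/L.
E_new = (55.6/1)·log₁₀(6.95/70.7) = 55.60 · (-1.0074) = -56.01 mV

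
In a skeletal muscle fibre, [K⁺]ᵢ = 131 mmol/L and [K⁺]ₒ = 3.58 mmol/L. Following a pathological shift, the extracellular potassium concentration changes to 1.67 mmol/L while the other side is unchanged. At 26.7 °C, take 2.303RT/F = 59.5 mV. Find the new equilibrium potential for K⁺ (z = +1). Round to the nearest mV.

-113 mV

After the shift: [K⁺]_out = 1.67, [K⁺]_in = 131 mmol/L.
E_new = (59.5/1)·log₁₀(1.67/131) = 59.50 · (-1.8946) = -112.73 mV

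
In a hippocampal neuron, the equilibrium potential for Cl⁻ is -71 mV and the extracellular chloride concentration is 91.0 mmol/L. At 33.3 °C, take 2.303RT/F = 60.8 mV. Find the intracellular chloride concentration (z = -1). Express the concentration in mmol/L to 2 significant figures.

Nernst: E = (60.8/-1) · log₁₀([out]/[in]), so log₁₀([out]/[in]) = -71.0 × -1 / 60.8 = 1.1678.
[out]/[in] = 10^(1.1678) = 14.72.
[in] = 91.0 / 14.72 = 6.184 mmol/L.

6.2 mmol/L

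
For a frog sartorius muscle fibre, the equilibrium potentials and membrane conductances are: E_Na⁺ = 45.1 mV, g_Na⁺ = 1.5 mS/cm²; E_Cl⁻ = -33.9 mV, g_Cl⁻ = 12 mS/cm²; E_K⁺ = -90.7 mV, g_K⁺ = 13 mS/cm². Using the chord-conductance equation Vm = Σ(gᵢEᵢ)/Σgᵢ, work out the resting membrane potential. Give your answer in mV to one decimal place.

Σ gᵢEᵢ = 1.5·(45.1) + 12·(-33.9) + 13·(-90.7) = -1518.25
Σ gᵢ = 1.5 + 12 + 13 = 26.5
Vm = -1518.25 / 26.5 = -57.29 mV

-57.3 mV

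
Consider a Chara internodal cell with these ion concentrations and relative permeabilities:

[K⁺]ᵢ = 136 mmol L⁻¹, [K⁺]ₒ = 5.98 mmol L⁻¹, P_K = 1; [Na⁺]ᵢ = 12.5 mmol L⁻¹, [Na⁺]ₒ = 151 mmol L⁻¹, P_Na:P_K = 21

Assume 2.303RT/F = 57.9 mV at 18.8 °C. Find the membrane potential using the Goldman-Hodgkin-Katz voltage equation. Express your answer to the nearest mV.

Vm = 57.9 · log₁₀[(Σ P·[cation]ₒ + Σ P·[anion]ᵢ) / (Σ P·[cation]ᵢ + Σ P·[anion]ₒ)]
Numerator = 1×5.98 + 21×151 = 3177
Denominator = 1×136 + 21×12.5 = 398.5
Vm = 57.9 · log₁₀(7.9723) = 57.9 × (0.9016) = 52.20 mV

52 mV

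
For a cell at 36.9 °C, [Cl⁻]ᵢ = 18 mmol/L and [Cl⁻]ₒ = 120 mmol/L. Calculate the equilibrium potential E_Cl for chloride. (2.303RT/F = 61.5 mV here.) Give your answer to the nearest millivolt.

E = (61.5/z) · log₁₀([Cl⁻]_out/[Cl⁻]_in) with z = -1.
For an anion, dividing by z = -1 reverses the sign.
= (61.5/-1) · log₁₀(120/18) = -61.50 · log₁₀(6.667)
= -61.50 · (0.8239) = -50.67 mV

-51 mV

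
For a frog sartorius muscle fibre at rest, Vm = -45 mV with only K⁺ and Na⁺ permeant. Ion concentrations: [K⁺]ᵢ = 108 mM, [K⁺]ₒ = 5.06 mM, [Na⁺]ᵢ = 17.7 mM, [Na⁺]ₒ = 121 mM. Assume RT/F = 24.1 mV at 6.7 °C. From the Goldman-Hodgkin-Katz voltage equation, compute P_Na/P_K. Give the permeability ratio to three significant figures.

Let α = P_Na/P_K. GHK: Vm = 24.1·ln[(Kₒ + α·Naₒ)/(Kᵢ + α·Naᵢ)].
e^(Vm/24.1) = e^(-45.0/24.1) = 0.15455
So 0.15455·(Kᵢ + α·Naᵢ) = Kₒ + α·Naₒ → α = (0.15455·108.0 − 5.06) / (121.0 − 0.15455·17.7)
α = (16.69 − 5.06) / (121.0 − 2.736) = 11.63/118.3 = 0.09835

0.0984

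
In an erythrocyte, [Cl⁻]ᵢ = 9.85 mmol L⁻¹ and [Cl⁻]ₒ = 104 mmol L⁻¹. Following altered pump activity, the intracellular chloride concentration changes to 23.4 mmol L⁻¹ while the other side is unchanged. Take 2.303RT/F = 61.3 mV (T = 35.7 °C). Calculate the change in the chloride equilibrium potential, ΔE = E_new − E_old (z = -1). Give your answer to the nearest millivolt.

E_old = (61.3/-1)·log₁₀(104/9.85) = -62.75 mV
E_new = (61.3/-1)·log₁₀(104/23.4) = -39.71 mV
ΔE = -39.71 − (-62.75) = 23.04 mV

23 mV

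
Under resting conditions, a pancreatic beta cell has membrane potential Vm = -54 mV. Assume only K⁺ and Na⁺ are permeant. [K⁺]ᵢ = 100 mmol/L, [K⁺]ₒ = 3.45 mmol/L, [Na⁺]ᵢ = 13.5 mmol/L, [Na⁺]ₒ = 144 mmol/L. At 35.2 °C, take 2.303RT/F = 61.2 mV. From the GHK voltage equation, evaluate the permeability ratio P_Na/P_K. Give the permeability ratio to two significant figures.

Let α = P_Na/P_K. GHK: Vm = 61.2·log₁₀[(Kₒ + α·Naₒ)/(Kᵢ + α·Naᵢ)].
10^(Vm/61.2) = 10^(-54.0/61.2) = 0.13111
So 0.13111·(Kᵢ + α·Naᵢ) = Kₒ + α·Naₒ → α = (0.13111·100.0 − 3.45) / (144.0 − 0.13111·13.5)
α = (13.11 − 3.45) / (144.0 − 1.77) = 9.661/142.2 = 0.06793

0.068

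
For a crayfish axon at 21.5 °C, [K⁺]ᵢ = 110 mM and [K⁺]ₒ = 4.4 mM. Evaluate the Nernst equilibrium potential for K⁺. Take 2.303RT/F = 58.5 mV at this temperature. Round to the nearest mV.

E = (58.5/z) · log₁₀([K⁺]_out/[K⁺]_in) with z = +1.
= (58.5/1) · log₁₀(4.4/110) = 58.50 · log₁₀(0.04)
= 58.50 · (-1.3979) = -81.78 mV

-82 mV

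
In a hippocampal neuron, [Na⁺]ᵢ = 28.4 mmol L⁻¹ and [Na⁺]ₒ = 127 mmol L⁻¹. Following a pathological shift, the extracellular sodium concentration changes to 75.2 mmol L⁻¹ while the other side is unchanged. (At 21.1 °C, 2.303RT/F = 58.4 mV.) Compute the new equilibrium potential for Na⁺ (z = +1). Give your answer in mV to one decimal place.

After the shift: [Na⁺]_out = 75.2, [Na⁺]_in = 28.4 mmol L⁻¹.
E_new = (58.4/1)·log₁₀(75.2/28.4) = 58.40 · (0.4229) = 24.70 mV

24.7 mV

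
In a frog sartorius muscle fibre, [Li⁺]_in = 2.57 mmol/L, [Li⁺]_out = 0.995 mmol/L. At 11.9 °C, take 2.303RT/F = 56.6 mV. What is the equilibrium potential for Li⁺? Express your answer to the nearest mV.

-23 mV

E = (56.6/z) · log₁₀([Li⁺]_out/[Li⁺]_in) with z = +1.
= (56.6/1) · log₁₀(0.995/2.57) = 56.60 · log₁₀(0.3872)
= 56.60 · (-0.4121) = -23.33 mV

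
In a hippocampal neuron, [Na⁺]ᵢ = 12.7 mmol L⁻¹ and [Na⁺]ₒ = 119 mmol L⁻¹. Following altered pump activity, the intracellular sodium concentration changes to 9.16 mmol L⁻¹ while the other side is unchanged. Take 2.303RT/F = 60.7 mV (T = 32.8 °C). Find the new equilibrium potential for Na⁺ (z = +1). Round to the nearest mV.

68 mV

After the shift: [Na⁺]_out = 119, [Na⁺]_in = 9.16 mmol L⁻¹.
E_new = (60.7/1)·log₁₀(119/9.16) = 60.70 · (1.1137) = 67.60 mV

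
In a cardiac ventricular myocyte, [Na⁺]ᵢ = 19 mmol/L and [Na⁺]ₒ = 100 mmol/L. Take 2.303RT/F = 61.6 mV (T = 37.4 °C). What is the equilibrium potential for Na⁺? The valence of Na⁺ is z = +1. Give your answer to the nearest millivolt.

E = (61.6/z) · log₁₀([Na⁺]_out/[Na⁺]_in) with z = +1.
= (61.6/1) · log₁₀(100/19) = 61.60 · log₁₀(5.263)
= 61.60 · (0.7212) = 44.43 mV

44 mV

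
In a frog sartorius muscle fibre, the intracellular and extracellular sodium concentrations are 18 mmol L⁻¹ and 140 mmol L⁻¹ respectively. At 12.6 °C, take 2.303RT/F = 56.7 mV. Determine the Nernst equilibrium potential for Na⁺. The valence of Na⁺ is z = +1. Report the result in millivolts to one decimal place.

E = (56.7/z) · log₁₀([Na⁺]_out/[Na⁺]_in) with z = +1.
= (56.7/1) · log₁₀(140/18) = 56.70 · log₁₀(7.778)
= 56.70 · (0.8909) = 50.51 mV

50.5 mV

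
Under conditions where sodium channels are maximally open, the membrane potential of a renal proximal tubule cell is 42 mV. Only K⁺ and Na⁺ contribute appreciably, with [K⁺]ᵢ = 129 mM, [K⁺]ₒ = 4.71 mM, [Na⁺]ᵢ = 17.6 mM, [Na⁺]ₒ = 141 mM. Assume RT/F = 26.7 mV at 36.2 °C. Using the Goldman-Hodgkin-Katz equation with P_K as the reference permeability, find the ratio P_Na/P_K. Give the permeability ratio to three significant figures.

Let α = P_Na/P_K. GHK: Vm = 26.7·ln[(Kₒ + α·Naₒ)/(Kᵢ + α·Naᵢ)].
e^(Vm/26.7) = e^(42.0/26.7) = 4.8213
So 4.8213·(Kᵢ + α·Naᵢ) = Kₒ + α·Naₒ → α = (4.8213·129.0 − 4.71) / (141.0 − 4.8213·17.6)
α = (621.9 − 4.71) / (141.0 − 84.85) = 617.2/56.15 = 10.99

11.0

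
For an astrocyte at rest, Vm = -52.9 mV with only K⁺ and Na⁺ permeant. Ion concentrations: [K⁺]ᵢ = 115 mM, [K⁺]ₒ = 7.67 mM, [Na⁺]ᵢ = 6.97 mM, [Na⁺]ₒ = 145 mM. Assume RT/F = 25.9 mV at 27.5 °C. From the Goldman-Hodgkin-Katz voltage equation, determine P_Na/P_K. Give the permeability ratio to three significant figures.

0.0503

Let α = P_Na/P_K. GHK: Vm = 25.9·ln[(Kₒ + α·Naₒ)/(Kᵢ + α·Naᵢ)].
e^(Vm/25.9) = e^(-52.9/25.9) = 0.12971
So 0.12971·(Kᵢ + α·Naᵢ) = Kₒ + α·Naₒ → α = (0.12971·115.0 − 7.67) / (145.0 − 0.12971·6.97)
α = (14.92 − 7.67) / (145.0 − 0.9041) = 7.246/144.1 = 0.05029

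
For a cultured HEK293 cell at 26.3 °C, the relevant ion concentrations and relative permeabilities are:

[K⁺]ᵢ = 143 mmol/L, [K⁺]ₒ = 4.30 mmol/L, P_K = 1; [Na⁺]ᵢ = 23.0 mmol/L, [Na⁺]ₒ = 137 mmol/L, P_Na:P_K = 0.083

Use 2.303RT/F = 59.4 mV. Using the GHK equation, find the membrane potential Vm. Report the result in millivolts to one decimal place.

-57.4 mV

Vm = 59.4 · log₁₀[(Σ P·[cation]ₒ + Σ P·[anion]ᵢ) / (Σ P·[cation]ᵢ + Σ P·[anion]ₒ)]
Numerator = 1×4.30 + 0.083×137 = 15.67
Denominator = 1×143 + 0.083×23.0 = 144.9
Vm = 59.4 · log₁₀(0.10814) = 59.4 × (-0.9660) = -57.38 mV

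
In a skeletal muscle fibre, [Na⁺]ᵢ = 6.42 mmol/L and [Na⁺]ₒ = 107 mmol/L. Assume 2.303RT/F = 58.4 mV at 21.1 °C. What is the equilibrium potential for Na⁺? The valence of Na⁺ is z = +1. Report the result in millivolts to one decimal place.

E = (58.4/z) · log₁₀([Na⁺]_out/[Na⁺]_in) with z = +1.
= (58.4/1) · log₁₀(107/6.42) = 58.40 · log₁₀(16.67)
= 58.40 · (1.2218) = 71.36 mV

71.4 mV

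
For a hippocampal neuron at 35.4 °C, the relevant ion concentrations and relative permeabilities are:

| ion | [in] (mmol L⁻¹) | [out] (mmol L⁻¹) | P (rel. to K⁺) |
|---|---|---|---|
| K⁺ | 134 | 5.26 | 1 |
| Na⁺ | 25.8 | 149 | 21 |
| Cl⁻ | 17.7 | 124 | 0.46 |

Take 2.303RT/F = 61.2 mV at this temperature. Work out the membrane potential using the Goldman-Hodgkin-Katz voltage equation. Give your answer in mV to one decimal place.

Vm = 61.2 · log₁₀[(Σ P·[cation]ₒ + Σ P·[anion]ᵢ) / (Σ P·[cation]ᵢ + Σ P·[anion]ₒ)]
Numerator = 1×5.26 + 21×149 + 0.46×17.7 = 3142
Denominator = 1×134 + 21×25.8 + 0.46×124 = 732.8
Vm = 61.2 · log₁₀(4.288) = 61.2 × (0.6323) = 38.69 mV

38.7 mV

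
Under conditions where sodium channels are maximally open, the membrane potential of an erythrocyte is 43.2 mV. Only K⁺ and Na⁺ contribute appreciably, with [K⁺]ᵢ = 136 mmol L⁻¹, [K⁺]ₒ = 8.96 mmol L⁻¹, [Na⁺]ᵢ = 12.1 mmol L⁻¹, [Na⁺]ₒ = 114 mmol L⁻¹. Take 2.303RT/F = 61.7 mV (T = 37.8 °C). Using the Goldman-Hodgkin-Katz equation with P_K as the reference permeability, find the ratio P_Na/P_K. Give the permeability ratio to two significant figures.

13

Let α = P_Na/P_K. GHK: Vm = 61.7·log₁₀[(Kₒ + α·Naₒ)/(Kᵢ + α·Naᵢ)].
10^(Vm/61.7) = 10^(43.2/61.7) = 5.0137
So 5.0137·(Kᵢ + α·Naᵢ) = Kₒ + α·Naₒ → α = (5.0137·136.0 − 8.96) / (114.0 − 5.0137·12.1)
α = (681.9 − 8.96) / (114.0 − 60.67) = 672.9/53.33 = 12.62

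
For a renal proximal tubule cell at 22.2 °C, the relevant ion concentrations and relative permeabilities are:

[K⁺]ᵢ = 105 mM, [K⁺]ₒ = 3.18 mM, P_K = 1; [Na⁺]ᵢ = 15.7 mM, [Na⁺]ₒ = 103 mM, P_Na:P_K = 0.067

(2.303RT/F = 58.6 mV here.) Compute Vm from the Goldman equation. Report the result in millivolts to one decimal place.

Vm = 58.6 · log₁₀[(Σ P·[cation]ₒ + Σ P·[anion]ᵢ) / (Σ P·[cation]ᵢ + Σ P·[anion]ₒ)]
Numerator = 1×3.18 + 0.067×103 = 10.08
Denominator = 1×105 + 0.067×15.7 = 106.1
Vm = 58.6 · log₁₀(0.095057) = 58.6 × (-1.0220) = -59.89 mV

-59.9 mV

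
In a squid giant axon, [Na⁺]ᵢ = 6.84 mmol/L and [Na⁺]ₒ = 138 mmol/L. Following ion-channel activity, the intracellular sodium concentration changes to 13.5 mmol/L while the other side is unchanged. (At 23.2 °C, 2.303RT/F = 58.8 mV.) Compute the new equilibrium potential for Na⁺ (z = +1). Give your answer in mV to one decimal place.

59.4 mV

After the shift: [Na⁺]_out = 138, [Na⁺]_in = 13.5 mmol/L.
E_new = (58.8/1)·log₁₀(138/13.5) = 58.80 · (1.0095) = 59.36 mV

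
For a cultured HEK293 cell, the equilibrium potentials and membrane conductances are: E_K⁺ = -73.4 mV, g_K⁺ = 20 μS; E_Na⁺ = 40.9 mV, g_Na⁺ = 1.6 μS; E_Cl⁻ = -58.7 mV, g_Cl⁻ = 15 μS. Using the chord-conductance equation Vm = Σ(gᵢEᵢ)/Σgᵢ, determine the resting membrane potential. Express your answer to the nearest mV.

Σ gᵢEᵢ = 20·(-73.4) + 1.6·(40.9) + 15·(-58.7) = -2283.06
Σ gᵢ = 20 + 1.6 + 15 = 36.6
Vm = -2283.06 / 36.6 = -62.38 mV

-62 mV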